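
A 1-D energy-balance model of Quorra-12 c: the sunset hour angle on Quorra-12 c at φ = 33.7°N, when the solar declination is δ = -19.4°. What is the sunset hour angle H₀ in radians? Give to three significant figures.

cos H₀ = −tan φ · tan δ = −tan(+33.7°) × tan(-19.400°) = 0.2349, so H₀ = 1.3337 rad = 76.42°.

H₀ = 1.33 rad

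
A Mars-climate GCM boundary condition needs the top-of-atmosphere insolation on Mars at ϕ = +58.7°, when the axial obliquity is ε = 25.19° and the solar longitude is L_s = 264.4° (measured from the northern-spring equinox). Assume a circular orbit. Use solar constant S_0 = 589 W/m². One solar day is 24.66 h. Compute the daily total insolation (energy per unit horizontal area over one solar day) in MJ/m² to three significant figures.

Solar declination: sin δ = sin ε · sin L_s = sin 25.19° × sin 264.4° = -0.42359, so δ = -25.061°.
cos h₀ = −tan(+58.7°) tan(-25.061°) = 0.7691, h₀ = 0.6934 rad.
Bracket: h₀ sin ϕ sin δ + cos ϕ cos δ sin h₀ = 0.6934×0.85446×-0.42359 + 0.51952×0.90585×0.63914 = -0.250970 + 0.300784 = 0.049814.
Q̄ = (S_0/π) × [bracket] = (589/π) × 0.049814 = 9.3394 W/m².
Daily total = Q̄ × 24.66 h × 3600 s/h = 9.3394 × 24.66 × 3600 / 10⁶ = 0.8291 MJ/m².

0.829 MJ/m²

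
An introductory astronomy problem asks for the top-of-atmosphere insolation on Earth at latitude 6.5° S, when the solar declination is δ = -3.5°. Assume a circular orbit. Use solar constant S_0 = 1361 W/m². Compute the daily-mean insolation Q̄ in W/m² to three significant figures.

cos h₀ = −tan(-6.5°) tan(-3.500°) = -0.0070, h₀ = 1.5778 rad.
Bracket: h₀ sin ϕ sin δ + cos ϕ cos δ sin h₀ = 1.5778×-0.11320×-0.06105 + 0.99357×0.99813×0.99998 = 0.010904 + 0.991692 = 1.002596.
Q̄ = (S_0/π) × [bracket] = (1361/π) × 1.002596 = 434.3 W/m².

Q̄ ≈ 434 W/m²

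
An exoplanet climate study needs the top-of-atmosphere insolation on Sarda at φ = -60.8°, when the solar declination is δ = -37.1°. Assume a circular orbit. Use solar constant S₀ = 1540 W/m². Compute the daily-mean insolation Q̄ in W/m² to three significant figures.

cos H₀ = −tan(-60.8°) tan(-37.100°) = -1.3532 ≤ −1 ⇒ polar day, H₀ = π.
Bracket: H₀ sin φ sin δ + cos φ cos δ sin H₀ = 3.1416×-0.87292×-0.60321 + 0.48786×0.79758×0.00000 = 1.654222 + 0.000000 = 1.654222.
Q̄ = (S₀/π) × [bracket] = (1540/π) × 1.654222 = 810.9 W/m².

Q̄ ≈ 811 W/m²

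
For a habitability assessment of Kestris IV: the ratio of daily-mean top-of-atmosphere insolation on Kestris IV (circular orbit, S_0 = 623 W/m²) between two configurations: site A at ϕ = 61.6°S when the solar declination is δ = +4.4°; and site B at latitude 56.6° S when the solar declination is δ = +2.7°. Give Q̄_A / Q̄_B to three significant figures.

— Configuration A (ϕ=-61.6°):
cos h₀ = −tan(-61.6°) tan(+4.400°) = 0.1423, h₀ = 1.4280 rad.
Bracket: h₀ sin ϕ sin δ + cos ϕ cos δ sin h₀ = 1.4280×-0.87965×0.07672 + 0.47562×0.99705×0.98982 = -0.096371 + 0.469389 = 0.373018.
Q̄ = (S_0/π) × [bracket] = (623/π) × 0.373018 = 73.972 W/m².
— Configuration B (ϕ=-56.6°):
cos h₀ = −tan(-56.6°) tan(+2.700°) = 0.0715, h₀ = 1.4992 rad.
Bracket: h₀ sin ϕ sin δ + cos ϕ cos δ sin h₀ = 1.4992×-0.83485×0.04711 + 0.55048×0.99889×0.99744 = -0.058963 + 0.548461 = 0.489498.
Q̄ = (S_0/π) × [bracket] = (623/π) × 0.489498 = 97.071 W/m².
Ratio Q̄_A / Q̄_B = 73.972 / 97.071 = 0.7620.

Q̄_A / Q̄_B ≈ 0.762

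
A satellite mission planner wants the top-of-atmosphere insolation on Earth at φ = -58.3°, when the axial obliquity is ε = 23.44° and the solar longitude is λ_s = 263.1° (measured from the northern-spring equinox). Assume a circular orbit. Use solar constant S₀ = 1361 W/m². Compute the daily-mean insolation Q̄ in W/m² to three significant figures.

Q̄ ≈ 491 W/m²

Solar declination: sin δ = sin ε · sin λ_s = sin 23.44° × sin 263.1° = -0.39491, so δ = -23.260°.
cos H₀ = −tan(-58.3°) tan(-23.260°) = -0.6960, H₀ = 2.3406 rad.
Bracket: H₀ sin φ sin δ + cos φ cos δ sin H₀ = 2.3406×-0.85081×-0.39491 + 0.52547×0.91872×0.71806 = 0.786426 + 0.346651 = 1.133077.
Q̄ = (S₀/π) × [bracket] = (1361/π) × 1.133077 = 490.9 W/m².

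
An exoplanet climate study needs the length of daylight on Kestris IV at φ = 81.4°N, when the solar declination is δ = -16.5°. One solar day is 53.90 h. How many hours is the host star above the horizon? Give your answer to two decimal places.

cos H₀ = −tan φ · tan δ = 1.9586 ≥ 1, so the host star never rises (polar night) and H₀ = 0.
Daylight = 2H₀/(2π) × 53.90 h = (0.0000/π) × 53.90 = 0.00 h.

0.00 h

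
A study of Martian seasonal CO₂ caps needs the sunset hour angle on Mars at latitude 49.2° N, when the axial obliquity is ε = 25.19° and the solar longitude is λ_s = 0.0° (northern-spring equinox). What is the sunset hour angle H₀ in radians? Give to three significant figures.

H₀ = 1.57 rad

Solar declination: sin δ = sin ε · sin λ_s = sin 25.19° × sin 0.0° = 0.00000, so δ = +0.000°.
cos H₀ = −tan φ · tan δ = −tan(+49.2°) × tan(+0.000°) = -0.0000, so H₀ = 1.5708 rad = 90.00°.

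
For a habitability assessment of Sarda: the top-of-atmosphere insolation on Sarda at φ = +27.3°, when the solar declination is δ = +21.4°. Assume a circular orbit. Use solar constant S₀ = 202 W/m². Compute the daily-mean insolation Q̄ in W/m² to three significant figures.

Q̄ ≈ 71.2 W/m²

cos H₀ = −tan(+27.3°) tan(+21.400°) = -0.2023, H₀ = 1.7745 rad.
Bracket: H₀ sin φ sin δ + cos φ cos δ sin H₀ = 1.7745×0.45865×0.36488 + 0.88862×0.93106×0.97933 = 0.296967 + 0.810257 = 1.107224.
Q̄ = (S₀/π) × [bracket] = (202/π) × 1.107224 = 71.19 W/m².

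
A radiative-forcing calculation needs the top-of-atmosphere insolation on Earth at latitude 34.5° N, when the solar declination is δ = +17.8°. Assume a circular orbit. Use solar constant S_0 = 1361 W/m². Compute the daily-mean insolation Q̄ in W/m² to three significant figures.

Q̄ ≈ 466 W/m²

cos h₀ = −tan(+34.5°) tan(+17.800°) = -0.2207, h₀ = 1.7933 rad.
Bracket: h₀ sin ϕ sin δ + cos ϕ cos δ sin h₀ = 1.7933×0.56641×0.30570 + 0.82413×0.95213×0.97535 = 0.310513 + 0.765337 = 1.075850.
Q̄ = (S_0/π) × [bracket] = (1361/π) × 1.075850 = 466.1 W/m².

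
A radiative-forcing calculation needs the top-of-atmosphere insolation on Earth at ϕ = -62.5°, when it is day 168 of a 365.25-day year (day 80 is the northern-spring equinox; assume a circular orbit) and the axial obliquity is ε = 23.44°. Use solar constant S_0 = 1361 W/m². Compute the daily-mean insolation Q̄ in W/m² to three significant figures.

Q̄ ≈ 12.1 W/m²

Solar longitude: L_s = 360° × (168 − 80)/365.25 = 86.735°.
sin δ = sin 23.44° × sin 86.735° = 0.39714, so δ = +23.400°.
cos h₀ = −tan(-62.5°) tan(+23.400°) = 0.8313, h₀ = 0.5894 rad.
Bracket: h₀ sin ϕ sin δ + cos ϕ cos δ sin h₀ = 0.5894×-0.88701×0.39714 + 0.46175×0.91776×0.55587 = -0.207626 + 0.235564 = 0.027938.
Q̄ = (S_0/π) × [bracket] = (1361/π) × 0.027938 = 12.10 W/m².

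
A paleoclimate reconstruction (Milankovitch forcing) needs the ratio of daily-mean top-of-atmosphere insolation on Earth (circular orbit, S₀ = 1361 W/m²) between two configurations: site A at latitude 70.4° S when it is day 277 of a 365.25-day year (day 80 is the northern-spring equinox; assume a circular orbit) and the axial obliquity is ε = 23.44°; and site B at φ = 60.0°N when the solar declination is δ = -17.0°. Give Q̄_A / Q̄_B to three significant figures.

— Configuration A (φ=-70.4°):
Solar longitude: λ_s = 360° × (277 − 80)/365.25 = 194.168°.
sin δ = sin 23.44° × sin 194.168° = -0.09737, so δ = -5.588°.
cos H₀ = −tan(-70.4°) tan(-5.588°) = -0.2747, H₀ = 1.8491 rad.
Bracket: H₀ sin φ sin δ + cos φ cos δ sin H₀ = 1.8491×-0.94206×-0.09737 + 0.33545×0.99525×0.96152 = 0.169615 + 0.321010 = 0.490625.
Q̄ = (S₀/π) × [bracket] = (1361/π) × 0.490625 = 212.55 W/m².
— Configuration B (φ=+60.0°):
cos H₀ = −tan(+60.0°) tan(-17.000°) = 0.5295, H₀ = 1.0127 rad.
Bracket: H₀ sin φ sin δ + cos φ cos δ sin H₀ = 1.0127×0.86603×-0.29237 + 0.50000×0.95630×0.84828 = -0.256417 + 0.405605 = 0.149188.
Q̄ = (S₀/π) × [bracket] = (1361/π) × 0.149188 = 64.631 W/m².
Ratio Q̄_A / Q̄_B = 212.55 / 64.631 = 3.289.

Q̄_A / Q̄_B ≈ 3.29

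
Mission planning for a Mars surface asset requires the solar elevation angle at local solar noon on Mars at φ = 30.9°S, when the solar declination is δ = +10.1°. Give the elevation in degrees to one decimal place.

At local noon the hour angle is zero, so the zenith angle equals |φ − δ| = |-30.9° − (+10.100°)| = 41.000°.
Elevation = 90° − 41.000° = 49.0°.

49.0°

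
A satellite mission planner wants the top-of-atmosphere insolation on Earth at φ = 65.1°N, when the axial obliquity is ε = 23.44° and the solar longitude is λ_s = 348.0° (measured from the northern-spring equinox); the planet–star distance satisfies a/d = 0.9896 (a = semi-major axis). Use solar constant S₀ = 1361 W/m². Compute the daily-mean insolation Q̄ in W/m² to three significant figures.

Q̄ ≈ 131 W/m²

Solar declination: sin δ = sin ε · sin λ_s = sin 23.44° × sin 348.0° = -0.08270, so δ = -4.744°.
cos H₀ = −tan(+65.1°) tan(-4.744°) = 0.1788, H₀ = 1.3910 rad.
Bracket: H₀ sin φ sin δ + cos φ cos δ sin H₀ = 1.3910×0.90704×-0.08270 + 0.42104×0.99657×0.98389 = -0.104342 + 0.412836 = 0.308494.
Inverse-square distance factor (a/d)² = 0.9896² = 0.979308.
Q̄ = (S₀/π) × 0.979308 × [bracket] = (1361/π) × 0.979308 × 0.308494 = 130.9 W/m².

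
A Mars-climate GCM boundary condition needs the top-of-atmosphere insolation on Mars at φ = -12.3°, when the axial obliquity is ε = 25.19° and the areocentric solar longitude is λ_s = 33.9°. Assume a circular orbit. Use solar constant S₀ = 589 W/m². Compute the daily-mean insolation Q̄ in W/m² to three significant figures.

Q̄ ≈ 163 W/m²

sin δ = sin 25.19° × sin 33.9° = 0.23739, so δ = +13.732°.
cos H₀ = −tan(-12.3°) tan(+13.732°) = 0.0533, H₀ = 1.5175 rad.
Bracket: H₀ sin φ sin δ + cos φ cos δ sin H₀ = 1.5175×-0.21303×0.23739 + 0.97705×0.97141×0.99858 = -0.076742 + 0.947768 = 0.871026.
Q̄ = (S₀/π) × [bracket] = (589/π) × 0.871026 = 163.3 W/m².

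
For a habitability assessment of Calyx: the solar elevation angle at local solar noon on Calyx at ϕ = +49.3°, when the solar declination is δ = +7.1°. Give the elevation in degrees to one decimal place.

47.8°

At local noon the hour angle is zero, so the zenith angle equals |ϕ − δ| = |+49.3° − (+7.100°)| = 42.200°.
Elevation = 90° − 42.200° = 47.8°.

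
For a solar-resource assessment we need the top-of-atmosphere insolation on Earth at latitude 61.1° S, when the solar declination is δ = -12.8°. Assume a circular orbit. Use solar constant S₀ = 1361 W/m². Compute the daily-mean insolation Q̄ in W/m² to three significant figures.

cos H₀ = −tan(-61.1°) tan(-12.800°) = -0.4116, H₀ = 1.9950 rad.
Bracket: H₀ sin φ sin δ + cos φ cos δ sin H₀ = 1.9950×-0.87546×-0.22155 + 0.48328×0.97515×0.91138 = 0.386947 + 0.429507 = 0.816454.
Q̄ = (S₀/π) × [bracket] = (1361/π) × 0.816454 = 353.7 W/m².

Q̄ ≈ 354 W/m²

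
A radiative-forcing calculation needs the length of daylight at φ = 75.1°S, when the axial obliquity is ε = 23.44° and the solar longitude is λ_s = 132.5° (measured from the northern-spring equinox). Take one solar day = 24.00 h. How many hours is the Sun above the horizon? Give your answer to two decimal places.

0.00 h

Solar declination: sin δ = sin ε · sin λ_s = sin 23.44° × sin 132.5° = 0.29328, so δ = +17.054°.
cos H₀ = −tan φ · tan δ = 1.1529 ≥ 1, so the Sun never rises (polar night) and H₀ = 0.
Daylight = 2H₀/(2π) × 24.00 h = (0.0000/π) × 24.00 = 0.00 h.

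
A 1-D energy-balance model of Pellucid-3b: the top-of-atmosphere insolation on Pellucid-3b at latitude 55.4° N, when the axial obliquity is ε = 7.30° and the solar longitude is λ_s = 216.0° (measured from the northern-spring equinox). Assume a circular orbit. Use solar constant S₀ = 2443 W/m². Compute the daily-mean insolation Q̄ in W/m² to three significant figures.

Solar declination: sin δ = sin ε · sin λ_s = sin 7.30° × sin 216.0° = -0.07469, so δ = -4.283°.
cos H₀ = −tan(+55.4°) tan(-4.283°) = 0.1086, H₀ = 1.4620 rad.
Bracket: H₀ sin φ sin δ + cos φ cos δ sin H₀ = 1.4620×0.82314×-0.07469 + 0.56784×0.99721×0.99409 = -0.089884 + 0.562909 = 0.473025.
Q̄ = (S₀/π) × [bracket] = (2443/π) × 0.473025 = 367.8 W/m².

Q̄ ≈ 368 W/m²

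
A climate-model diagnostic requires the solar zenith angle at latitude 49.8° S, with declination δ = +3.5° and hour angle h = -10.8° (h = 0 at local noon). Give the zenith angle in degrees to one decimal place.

θ_z = 54.1°

cos θ_z = sin φ sin δ + cos φ cos δ cos h = -0.046629 + 0.632842 = 0.586213.
θ_z = arccos(0.586213) = 54.1°.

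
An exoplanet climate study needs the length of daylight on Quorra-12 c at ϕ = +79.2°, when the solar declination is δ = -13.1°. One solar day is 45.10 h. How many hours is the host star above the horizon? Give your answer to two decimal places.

cos h₀ = −tan ϕ · tan δ = 1.2199 ≥ 1, so the host star never rises (polar night) and h₀ = 0.
Daylight = 2h₀/(2π) × 45.10 h = (0.0000/π) × 45.10 = 0.00 h.

0.00 h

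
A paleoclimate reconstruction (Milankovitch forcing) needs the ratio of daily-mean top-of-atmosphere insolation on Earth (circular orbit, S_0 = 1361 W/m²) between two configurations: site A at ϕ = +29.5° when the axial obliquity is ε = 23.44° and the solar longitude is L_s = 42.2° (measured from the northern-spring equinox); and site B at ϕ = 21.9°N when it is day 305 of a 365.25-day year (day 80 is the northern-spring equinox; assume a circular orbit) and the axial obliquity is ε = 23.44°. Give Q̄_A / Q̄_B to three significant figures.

— Configuration A (ϕ=+29.5°):
Solar declination: sin δ = sin ε · sin L_s = sin 23.44° × sin 42.2° = 0.26720, so δ = +15.498°.
cos h₀ = −tan(+29.5°) tan(+15.498°) = -0.1569, h₀ = 1.7283 rad.
Bracket: h₀ sin ϕ sin δ + cos ϕ cos δ sin h₀ = 1.7283×0.49242×0.26720 + 0.87036×0.96364×0.98762 = 0.227400 + 0.828330 = 1.055730.
Q̄ = (S_0/π) × [bracket] = (1361/π) × 1.055730 = 457.36 W/m².
— Configuration B (ϕ=+21.9°):
Solar longitude: L_s = 360° × (305 − 80)/365.25 = 221.766°.
sin δ = sin 23.44° × sin 221.766° = -0.26496, so δ = -15.365°.
cos h₀ = −tan(+21.9°) tan(-15.365°) = 0.1105, h₀ = 1.4601 rad.
Bracket: h₀ sin ϕ sin δ + cos ϕ cos δ sin h₀ = 1.4601×0.37299×-0.26496 + 0.92784×0.96426×0.99388 = -0.144298 + 0.889204 = 0.744906.
Q̄ = (S_0/π) × [bracket] = (1361/π) × 0.744906 = 322.71 W/m².
Ratio Q̄_A / Q̄_B = 457.36 / 322.71 = 1.417.

Q̄_A / Q̄_B ≈ 1.42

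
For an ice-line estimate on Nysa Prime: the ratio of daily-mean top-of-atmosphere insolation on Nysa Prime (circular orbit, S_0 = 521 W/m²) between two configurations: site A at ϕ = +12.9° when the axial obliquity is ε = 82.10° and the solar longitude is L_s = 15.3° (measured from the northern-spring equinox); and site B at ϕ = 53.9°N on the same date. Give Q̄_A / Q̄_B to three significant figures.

Q̄_A / Q̄_B ≈ 1.10

— Configuration A (ϕ=+12.9°):
Solar declination: sin δ = sin ε · sin L_s = sin 82.10° × sin 15.3° = 0.26137, so δ = +15.151°.
cos h₀ = −tan(+12.9°) tan(+15.151°) = -0.0620, h₀ = 1.6329 rad.
Bracket: h₀ sin ϕ sin δ + cos ϕ cos δ sin h₀ = 1.6329×0.22325×0.26137 + 0.97476×0.96524×0.99808 = 0.095281 + 0.939071 = 1.034352.
Q̄ = (S_0/π) × [bracket] = (521/π) × 1.034352 = 171.54 W/m².
— Configuration B (ϕ=+53.9°):
cos h₀ = −tan(+53.9°) tan(+15.151°) = -0.3713, h₀ = 1.9512 rad.
Bracket: h₀ sin ϕ sin δ + cos ϕ cos δ sin h₀ = 1.9512×0.80799×0.26137 + 0.58920×0.96524×0.92850 = 0.412063 + 0.528056 = 0.940119.
Q̄ = (S_0/π) × [bracket] = (521/π) × 0.940119 = 155.91 W/m².
Ratio Q̄_A / Q̄_B = 171.54 / 155.91 = 1.100.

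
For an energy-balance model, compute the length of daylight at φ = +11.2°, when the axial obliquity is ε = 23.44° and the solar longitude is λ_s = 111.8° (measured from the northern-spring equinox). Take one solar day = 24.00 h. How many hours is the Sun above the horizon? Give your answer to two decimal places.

12.60 h

Solar declination: sin δ = sin ε · sin λ_s = sin 23.44° × sin 111.8° = 0.36934, so δ = +21.675°.
cos H₀ = −tan φ · tan δ = −tan(+11.2°) × tan(+21.675°) = -0.0787, so H₀ = 1.6496 rad = 94.51°.
Daylight = 2H₀/(2π) × 24.00 h = (1.6496/π) × 24.00 = 12.60 h.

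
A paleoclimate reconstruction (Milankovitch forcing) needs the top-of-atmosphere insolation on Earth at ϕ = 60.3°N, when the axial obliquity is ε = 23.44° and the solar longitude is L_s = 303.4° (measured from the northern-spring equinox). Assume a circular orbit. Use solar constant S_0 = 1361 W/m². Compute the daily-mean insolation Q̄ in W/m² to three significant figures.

Solar declination: sin δ = sin ε · sin L_s = sin 23.44° × sin 303.4° = -0.33209, so δ = -19.396°.
cos h₀ = −tan(+60.3°) tan(-19.396°) = 0.6173, h₀ = 0.9056 rad.
Bracket: h₀ sin ϕ sin δ + cos ϕ cos δ sin h₀ = 0.9056×0.86863×-0.33209 + 0.49546×0.94325×0.78677 = -0.261232 + 0.367691 = 0.106459.
Q̄ = (S_0/π) × [bracket] = (1361/π) × 0.106459 = 46.12 W/m².

Q̄ ≈ 46.1 W/m²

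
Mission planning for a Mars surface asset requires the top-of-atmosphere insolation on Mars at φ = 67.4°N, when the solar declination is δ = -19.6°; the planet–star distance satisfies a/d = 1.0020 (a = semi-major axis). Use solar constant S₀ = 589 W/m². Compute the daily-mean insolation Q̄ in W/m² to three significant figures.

Q̄ ≈ 3.56 W/m²

cos H₀ = −tan(+67.4°) tan(-19.600°) = 0.8554, H₀ = 0.5444 rad.
Bracket: H₀ sin φ sin δ + cos φ cos δ sin H₀ = 0.5444×0.92321×-0.33545 + 0.38430×0.94206×0.51791 = -0.168596 + 0.187501 = 0.018905.
Inverse-square distance factor (a/d)² = 1.0020² = 1.004004.
Q̄ = (S₀/π) × 1.004004 × [bracket] = (589/π) × 1.004004 × 0.018905 = 3.559 W/m².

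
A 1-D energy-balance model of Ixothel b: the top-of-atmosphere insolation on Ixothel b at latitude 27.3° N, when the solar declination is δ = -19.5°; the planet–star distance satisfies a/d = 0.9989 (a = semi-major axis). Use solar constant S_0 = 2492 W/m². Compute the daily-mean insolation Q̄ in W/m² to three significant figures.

cos h₀ = −tan(+27.3°) tan(-19.500°) = 0.1828, h₀ = 1.3870 rad.
Bracket: h₀ sin ϕ sin δ + cos ϕ cos δ sin h₀ = 1.3870×0.45865×-0.33381 + 0.88862×0.94264×0.98315 = -0.212352 + 0.823534 = 0.611182.
Inverse-square distance factor (a/d)² = 0.9989² = 0.997801.
Q̄ = (S_0/π) × 0.997801 × [bracket] = (2492/π) × 0.997801 × 0.611182 = 483.7 W/m².

Q̄ ≈ 484 W/m²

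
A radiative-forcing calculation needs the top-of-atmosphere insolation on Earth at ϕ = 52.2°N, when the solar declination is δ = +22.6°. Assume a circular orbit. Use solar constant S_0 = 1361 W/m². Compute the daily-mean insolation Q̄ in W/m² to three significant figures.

cos h₀ = −tan(+52.2°) tan(+22.600°) = -0.5366, h₀ = 2.1372 rad.
Bracket: h₀ sin ϕ sin δ + cos ϕ cos δ sin h₀ = 2.1372×0.79016×0.38430 + 0.61291×0.92321×0.84381 = 0.648979 + 0.477465 = 1.126444.
Q̄ = (S_0/π) × [bracket] = (1361/π) × 1.126444 = 488.0 W/m².

Q̄ ≈ 488 W/m²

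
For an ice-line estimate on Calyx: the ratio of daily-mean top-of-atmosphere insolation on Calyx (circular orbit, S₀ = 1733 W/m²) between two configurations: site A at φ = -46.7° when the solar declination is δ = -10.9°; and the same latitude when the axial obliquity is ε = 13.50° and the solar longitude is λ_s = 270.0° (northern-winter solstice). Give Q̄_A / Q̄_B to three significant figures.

— Configuration A (φ=-46.7°):
cos H₀ = −tan(-46.7°) tan(-10.900°) = -0.2043, H₀ = 1.7766 rad.
Bracket: H₀ sin φ sin δ + cos φ cos δ sin H₀ = 1.7766×-0.72777×-0.18910 + 0.68582×0.98196×0.97890 = 0.244498 + 0.659238 = 0.903736.
Q̄ = (S₀/π) × [bracket] = (1733/π) × 0.903736 = 498.53 W/m².
— Configuration B (φ=-46.7°):
Solar declination: sin δ = sin ε · sin λ_s = sin 13.50° × sin 270.0° = -0.23345, so δ = -13.500°.
cos H₀ = −tan(-46.7°) tan(-13.500°) = -0.2548, H₀ = 1.8284 rad.
Bracket: H₀ sin φ sin δ + cos φ cos δ sin H₀ = 1.8284×-0.72777×-0.23345 + 0.68582×0.97237×0.96700 = 0.310641 + 0.644864 = 0.955505.
Q̄ = (S₀/π) × [bracket] = (1733/π) × 0.955505 = 527.09 W/m².
Ratio Q̄_A / Q̄_B = 498.53 / 527.09 = 0.9458.

Q̄_A / Q̄_B ≈ 0.946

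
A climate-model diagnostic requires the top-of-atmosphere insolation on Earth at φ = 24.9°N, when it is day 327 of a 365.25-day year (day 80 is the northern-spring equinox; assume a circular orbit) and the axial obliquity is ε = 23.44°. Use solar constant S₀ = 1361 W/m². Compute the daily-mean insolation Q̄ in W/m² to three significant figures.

Q̄ ≈ 271 W/m²

Solar longitude: λ_s = 360° × (327 − 80)/365.25 = 243.450°.
sin δ = sin 23.44° × sin 243.450° = -0.35584, so δ = -20.845°.
cos H₀ = −tan(+24.9°) tan(-20.845°) = 0.1767, H₀ = 1.3931 rad.
Bracket: H₀ sin φ sin δ + cos φ cos δ sin H₀ = 1.3931×0.42104×-0.35584 + 0.90704×0.93455×0.98426 = -0.208718 + 0.834332 = 0.625614.
Q̄ = (S₀/π) × [bracket] = (1361/π) × 0.625614 = 271.0 W/m².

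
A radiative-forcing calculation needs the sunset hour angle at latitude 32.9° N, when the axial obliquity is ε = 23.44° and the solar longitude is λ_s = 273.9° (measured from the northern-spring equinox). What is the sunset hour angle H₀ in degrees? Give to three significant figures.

H₀ = 73.8°

Solar declination: sin δ = sin ε · sin λ_s = sin 23.44° × sin 273.9° = -0.39687, so δ = -23.382°.
cos H₀ = −tan φ · tan δ = −tan(+32.9°) × tan(-23.382°) = 0.2797, so H₀ = 1.2873 rad = 73.76°.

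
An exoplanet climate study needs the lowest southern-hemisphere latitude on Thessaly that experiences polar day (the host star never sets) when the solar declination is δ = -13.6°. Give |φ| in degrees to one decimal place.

|φ| = 76.4°

Polar day requires cos H₀ = −tan φ tan δ ≤ −1, i.e. tan φ tan δ ≥ 1.
The boundary is |tan φ| · |tan δ| = 1, so |φ| = 90° − |δ| = 90° − 13.6° = 76.4° in the southern hemisphere.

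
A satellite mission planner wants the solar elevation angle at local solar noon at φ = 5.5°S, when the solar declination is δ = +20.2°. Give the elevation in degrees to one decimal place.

At local noon the hour angle is zero, so the zenith angle equals |φ − δ| = |-5.5° − (+20.200°)| = 25.700°.
Elevation = 90° − 25.700° = 64.3°.

64.3°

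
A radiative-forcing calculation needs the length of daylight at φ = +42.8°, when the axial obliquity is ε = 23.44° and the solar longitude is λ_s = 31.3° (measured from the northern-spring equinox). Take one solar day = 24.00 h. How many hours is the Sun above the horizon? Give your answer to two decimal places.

13.50 h

Solar declination: sin δ = sin ε · sin λ_s = sin 23.44° × sin 31.3° = 0.20666, so δ = +11.927°.
cos H₀ = −tan φ · tan δ = −tan(+42.8°) × tan(+11.927°) = -0.1956, so H₀ = 1.7677 rad = 101.28°.
Daylight = 2H₀/(2π) × 24.00 h = (1.7677/π) × 24.00 = 13.50 h.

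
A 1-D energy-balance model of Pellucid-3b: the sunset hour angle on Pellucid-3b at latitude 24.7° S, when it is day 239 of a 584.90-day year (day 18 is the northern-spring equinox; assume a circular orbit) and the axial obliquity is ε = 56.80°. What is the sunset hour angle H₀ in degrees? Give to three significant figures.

H₀ = 70.8°

Solar longitude: λ_s = 360° × (239 − 18)/584.90 = 136.023°.
sin δ = sin 56.80° × sin 136.023° = 0.58102, so δ = +35.522°.
cos H₀ = −tan φ · tan δ = −tan(-24.7°) × tan(+35.522°) = 0.3283, so H₀ = 1.2362 rad = 70.83°.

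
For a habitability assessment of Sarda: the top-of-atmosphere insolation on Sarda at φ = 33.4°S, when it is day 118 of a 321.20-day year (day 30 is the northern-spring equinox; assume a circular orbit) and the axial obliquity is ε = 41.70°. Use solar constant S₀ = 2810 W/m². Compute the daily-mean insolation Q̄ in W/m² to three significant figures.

Solar longitude: λ_s = 360° × (118 − 30)/321.20 = 98.630°.
sin δ = sin 41.70° × sin 98.630° = 0.65770, so δ = +41.125°.
cos H₀ = −tan(-33.4°) tan(+41.125°) = 0.5757, H₀ = 0.9573 rad.
Bracket: H₀ sin φ sin δ + cos φ cos δ sin H₀ = 0.9573×-0.55048×0.65770 + 0.83485×0.75328×0.81765 = -0.346591 + 0.514200 = 0.167609.
Q̄ = (S₀/π) × [bracket] = (2810/π) × 0.167609 = 149.9 W/m².

Q̄ ≈ 150 W/m²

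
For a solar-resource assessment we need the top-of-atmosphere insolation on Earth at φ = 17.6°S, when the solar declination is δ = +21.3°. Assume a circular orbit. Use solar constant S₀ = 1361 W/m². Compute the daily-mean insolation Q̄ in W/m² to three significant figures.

cos H₀ = −tan(-17.6°) tan(+21.300°) = 0.1237, H₀ = 1.4468 rad.
Bracket: H₀ sin φ sin δ + cos φ cos δ sin H₀ = 1.4468×-0.30237×0.36325 + 0.95319×0.93169×0.99232 = -0.158911 + 0.881257 = 0.722346.
Q̄ = (S₀/π) × [bracket] = (1361/π) × 0.722346 = 312.9 W/m².

Q̄ ≈ 313 W/m²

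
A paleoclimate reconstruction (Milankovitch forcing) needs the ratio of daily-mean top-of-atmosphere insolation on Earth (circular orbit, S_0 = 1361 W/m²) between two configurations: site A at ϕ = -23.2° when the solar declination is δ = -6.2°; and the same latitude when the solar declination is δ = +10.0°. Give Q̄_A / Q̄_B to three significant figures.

— Configuration A (ϕ=-23.2°):
cos h₀ = −tan(-23.2°) tan(-6.200°) = -0.0466, h₀ = 1.6174 rad.
Bracket: h₀ sin ϕ sin δ + cos ϕ cos δ sin h₀ = 1.6174×-0.39394×-0.10800 + 0.91914×0.99415×0.99892 = 0.068813 + 0.912776 = 0.981589.
Q̄ = (S_0/π) × [bracket] = (1361/π) × 0.981589 = 425.24 W/m².
— Configuration B (ϕ=-23.2°):
cos h₀ = −tan(-23.2°) tan(+10.000°) = 0.0756, h₀ = 1.4952 rad.
Bracket: h₀ sin ϕ sin δ + cos ϕ cos δ sin h₀ = 1.4952×-0.39394×0.17365 + 0.91914×0.98481×0.99714 = -0.102283 + 0.902589 = 0.800306.
Q̄ = (S_0/π) × [bracket] = (1361/π) × 0.800306 = 346.71 W/m².
Ratio Q̄_A / Q̄_B = 425.24 / 346.71 = 1.227.

Q̄_A / Q̄_B ≈ 1.23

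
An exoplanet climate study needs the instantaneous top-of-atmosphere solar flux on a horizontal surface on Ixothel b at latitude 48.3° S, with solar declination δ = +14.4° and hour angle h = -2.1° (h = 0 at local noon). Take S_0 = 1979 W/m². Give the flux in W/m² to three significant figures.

907 W/m²

cos θ_z = sin ϕ sin δ + cos ϕ cos δ cos h = -0.185681 + 0.643898 = 0.458217.
Flux = S_0 · cos θ_z = 1979 × 0.458217 = 906.8 W/m².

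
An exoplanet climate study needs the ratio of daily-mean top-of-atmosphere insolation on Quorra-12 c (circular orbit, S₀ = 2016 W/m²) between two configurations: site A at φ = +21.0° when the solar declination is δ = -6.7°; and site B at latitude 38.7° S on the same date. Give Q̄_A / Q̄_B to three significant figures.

— Configuration A (φ=+21.0°):
cos H₀ = −tan(+21.0°) tan(-6.700°) = 0.0451, H₀ = 1.5257 rad.
Bracket: H₀ sin φ sin δ + cos φ cos δ sin H₀ = 1.5257×0.35837×-0.11667 + 0.93358×0.99317×0.99898 = -0.063791 + 0.926258 = 0.862467.
Q̄ = (S₀/π) × [bracket] = (2016/π) × 0.862467 = 553.46 W/m².
— Configuration B (φ=-38.7°):
cos H₀ = −tan(-38.7°) tan(-6.700°) = -0.0941, H₀ = 1.6650 rad.
Bracket: H₀ sin φ sin δ + cos φ cos δ sin H₀ = 1.6650×-0.62524×-0.11667 + 0.78043×0.99317×0.99556 = 0.121456 + 0.771658 = 0.893114.
Q̄ = (S₀/π) × [bracket] = (2016/π) × 0.893114 = 573.12 W/m².
Ratio Q̄_A / Q̄_B = 553.46 / 573.12 = 0.9657.

Q̄_A / Q̄_B ≈ 0.966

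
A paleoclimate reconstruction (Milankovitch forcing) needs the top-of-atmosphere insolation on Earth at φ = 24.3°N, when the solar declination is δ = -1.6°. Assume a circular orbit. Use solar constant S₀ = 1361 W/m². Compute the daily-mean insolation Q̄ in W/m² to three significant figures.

Q̄ ≈ 387 W/m²

cos H₀ = −tan(+24.3°) tan(-1.600°) = 0.0126, H₀ = 1.5582 rad.
Bracket: H₀ sin φ sin δ + cos φ cos δ sin H₀ = 1.5582×0.41151×-0.02792 + 0.91140×0.99961×0.99992 = -0.017903 + 0.910972 = 0.893069.
Q̄ = (S₀/π) × [bracket] = (1361/π) × 0.893069 = 386.9 W/m².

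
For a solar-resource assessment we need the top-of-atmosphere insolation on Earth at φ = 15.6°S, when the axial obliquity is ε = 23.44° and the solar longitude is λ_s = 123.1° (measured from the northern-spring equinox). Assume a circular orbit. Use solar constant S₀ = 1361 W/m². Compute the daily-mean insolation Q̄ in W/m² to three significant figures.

Solar declination: sin δ = sin ε · sin λ_s = sin 23.44° × sin 123.1° = 0.33323, so δ = +19.465°.
cos H₀ = −tan(-15.6°) tan(+19.465°) = 0.0987, H₀ = 1.4720 rad.
Bracket: H₀ sin φ sin δ + cos φ cos δ sin H₀ = 1.4720×-0.26892×0.33323 + 0.96316×0.94284×0.99512 = -0.131909 + 0.903674 = 0.771765.
Q̄ = (S₀/π) × [bracket] = (1361/π) × 0.771765 = 334.3 W/m².

Q̄ ≈ 334 W/m²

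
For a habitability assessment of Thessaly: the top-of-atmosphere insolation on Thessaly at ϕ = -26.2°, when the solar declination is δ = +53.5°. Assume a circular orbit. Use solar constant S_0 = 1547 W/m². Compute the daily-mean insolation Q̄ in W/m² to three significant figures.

cos h₀ = −tan(-26.2°) tan(+53.500°) = 0.6650, h₀ = 0.8433 rad.
Bracket: h₀ sin ϕ sin δ + cos ϕ cos δ sin h₀ = 0.8433×-0.44151×0.80386 + 0.89726×0.59482×0.74686 = -0.299297 + 0.398605 = 0.099308.
Q̄ = (S_0/π) × [bracket] = (1547/π) × 0.099308 = 48.90 W/m².

Q̄ ≈ 48.9 W/m²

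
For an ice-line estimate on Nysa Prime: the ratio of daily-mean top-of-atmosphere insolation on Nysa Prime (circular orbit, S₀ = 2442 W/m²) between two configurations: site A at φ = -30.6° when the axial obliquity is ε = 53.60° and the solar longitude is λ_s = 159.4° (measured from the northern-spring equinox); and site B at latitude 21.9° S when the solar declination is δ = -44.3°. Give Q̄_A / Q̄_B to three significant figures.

— Configuration A (φ=-30.6°):
Solar declination: sin δ = sin ε · sin λ_s = sin 53.60° × sin 159.4° = 0.28320, so δ = +16.451°.
cos H₀ = −tan(-30.6°) tan(+16.451°) = 0.1746, H₀ = 1.3953 rad.
Bracket: H₀ sin φ sin δ + cos φ cos δ sin H₀ = 1.3953×-0.50904×0.28320 + 0.86074×0.95906×0.98463 = -0.201147 + 0.812813 = 0.611666.
Q̄ = (S₀/π) × [bracket] = (2442/π) × 0.611666 = 475.46 W/m².
— Configuration B (φ=-21.9°):
cos H₀ = −tan(-21.9°) tan(-44.300°) = -0.3923, H₀ = 1.9739 rad.
Bracket: H₀ sin φ sin δ + cos φ cos δ sin H₀ = 1.9739×-0.37299×-0.69842 + 0.92784×0.71569×0.91984 = 0.514208 + 0.610816 = 1.125024.
Q̄ = (S₀/π) × [bracket] = (2442/π) × 1.125024 = 874.50 W/m².
Ratio Q̄_A / Q̄_B = 475.46 / 874.50 = 0.5437.

Q̄_A / Q̄_B ≈ 0.544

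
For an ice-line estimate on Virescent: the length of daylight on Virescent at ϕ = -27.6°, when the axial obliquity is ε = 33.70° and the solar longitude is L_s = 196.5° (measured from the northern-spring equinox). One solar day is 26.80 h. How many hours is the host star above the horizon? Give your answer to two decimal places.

Solar declination: sin δ = sin ε · sin L_s = sin 33.70° × sin 196.5° = -0.15758, so δ = -9.067°.
cos h₀ = −tan ϕ · tan δ = −tan(-27.6°) × tan(-9.067°) = -0.0834, so h₀ = 1.6543 rad = 94.79°.
Daylight = 2h₀/(2π) × 26.80 h = (1.6543/π) × 26.80 = 14.11 h.

14.11 h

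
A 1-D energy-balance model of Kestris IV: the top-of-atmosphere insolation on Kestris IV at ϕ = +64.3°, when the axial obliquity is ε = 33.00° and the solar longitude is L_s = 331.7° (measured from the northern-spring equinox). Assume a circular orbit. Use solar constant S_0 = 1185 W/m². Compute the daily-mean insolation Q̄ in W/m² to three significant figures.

Solar declination: sin δ = sin ε · sin L_s = sin 33.00° × sin 331.7° = -0.25821, so δ = -14.964°.
cos h₀ = −tan(+64.3°) tan(-14.964°) = 0.5553, h₀ = 0.9820 rad.
Bracket: h₀ sin ϕ sin δ + cos ϕ cos δ sin h₀ = 0.9820×0.90108×-0.25821 + 0.43366×0.96609×0.83162 = -0.228480 + 0.348411 = 0.119931.
Q̄ = (S_0/π) × [bracket] = (1185/π) × 0.119931 = 45.24 W/m².

Q̄ ≈ 45.2 W/m²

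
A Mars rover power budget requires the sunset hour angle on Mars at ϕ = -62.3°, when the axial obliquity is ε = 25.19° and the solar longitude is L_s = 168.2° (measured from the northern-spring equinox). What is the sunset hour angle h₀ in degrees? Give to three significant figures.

Solar declination: sin δ = sin ε · sin L_s = sin 25.19° × sin 168.2° = 0.08704, so δ = +4.993°.
cos h₀ = −tan ϕ · tan δ = −tan(-62.3°) × tan(+4.993°) = 0.1664, so h₀ = 1.4036 rad = 80.42°.

h₀ = 80.4°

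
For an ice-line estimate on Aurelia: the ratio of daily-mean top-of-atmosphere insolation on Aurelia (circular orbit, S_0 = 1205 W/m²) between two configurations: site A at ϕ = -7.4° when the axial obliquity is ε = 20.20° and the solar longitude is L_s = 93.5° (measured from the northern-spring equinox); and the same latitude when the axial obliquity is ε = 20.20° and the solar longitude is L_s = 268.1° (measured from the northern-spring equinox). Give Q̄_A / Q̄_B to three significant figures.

Q̄_A / Q̄_B ≈ 0.861

— Configuration A (ϕ=-7.4°):
Solar declination: sin δ = sin ε · sin L_s = sin 20.20° × sin 93.5° = 0.34465, so δ = +20.161°.
cos h₀ = −tan(-7.4°) tan(+20.161°) = 0.0477, h₀ = 1.5231 rad.
Bracket: h₀ sin ϕ sin δ + cos ϕ cos δ sin h₀ = 1.5231×-0.12880×0.34465 + 0.99167×0.93873×0.99886 = -0.067612 + 0.929849 = 0.862237.
Q̄ = (S_0/π) × [bracket] = (1205/π) × 0.862237 = 330.72 W/m².
— Configuration B (ϕ=-7.4°):
Solar declination: sin δ = sin ε · sin L_s = sin 20.20° × sin 268.1° = -0.34511, so δ = -20.188°.
cos h₀ = −tan(-7.4°) tan(-20.188°) = -0.0478, h₀ = 1.6186 rad.
Bracket: h₀ sin ϕ sin δ + cos ϕ cos δ sin h₀ = 1.6186×-0.12880×-0.34511 + 0.99167×0.93856×0.99886 = 0.071947 + 0.929681 = 1.001628.
Q̄ = (S_0/π) × [bracket] = (1205/π) × 1.001628 = 384.19 W/m².
Ratio Q̄_A / Q̄_B = 330.72 / 384.19 = 0.8608.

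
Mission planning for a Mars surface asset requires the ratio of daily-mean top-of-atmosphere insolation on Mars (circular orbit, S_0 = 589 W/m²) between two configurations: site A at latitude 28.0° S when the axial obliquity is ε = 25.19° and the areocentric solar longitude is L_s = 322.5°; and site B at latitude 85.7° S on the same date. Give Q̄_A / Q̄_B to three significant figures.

Q̄_A / Q̄_B ≈ 1.30

— Configuration A (ϕ=-28.0°):
sin δ = sin 25.19° × sin 322.5° = -0.25910, so δ = -15.017°.
cos h₀ = −tan(-28.0°) tan(-15.017°) = -0.1426, h₀ = 1.7139 rad.
Bracket: h₀ sin ϕ sin δ + cos ϕ cos δ sin h₀ = 1.7139×-0.46947×-0.25910 + 0.88295×0.96585×0.98977 = 0.208478 + 0.844073 = 1.052551.
Q̄ = (S_0/π) × [bracket] = (589/π) × 1.052551 = 197.34 W/m².
— Configuration B (ϕ=-85.7°):
cos h₀ = −tan(-85.7°) tan(-15.017°) = -3.5678 ≤ −1 ⇒ polar day, h₀ = π.
Bracket: h₀ sin ϕ sin δ + cos ϕ cos δ sin h₀ = 3.1416×-0.99719×-0.25910 + 0.07498×0.96585×0.00000 = 0.811701 + 0.000000 = 0.811701.
Q̄ = (S_0/π) × [bracket] = (589/π) × 0.811701 = 152.18 W/m².
Ratio Q̄_A / Q̄_B = 197.34 / 152.18 = 1.297.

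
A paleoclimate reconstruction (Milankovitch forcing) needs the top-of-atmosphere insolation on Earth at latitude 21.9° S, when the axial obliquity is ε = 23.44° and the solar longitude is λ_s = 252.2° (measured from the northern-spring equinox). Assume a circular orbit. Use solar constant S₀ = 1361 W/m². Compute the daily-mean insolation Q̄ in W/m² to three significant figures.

Solar declination: sin δ = sin ε · sin λ_s = sin 23.44° × sin 252.2° = -0.37875, so δ = -22.256°.
cos H₀ = −tan(-21.9°) tan(-22.256°) = -0.1645, H₀ = 1.7361 rad.
Bracket: H₀ sin φ sin δ + cos φ cos δ sin H₀ = 1.7361×-0.37299×-0.37875 + 0.92784×0.92550×0.98638 = 0.245259 + 0.847020 = 1.092279.
Q̄ = (S₀/π) × [bracket] = (1361/π) × 1.092279 = 473.2 W/m².

Q̄ ≈ 473 W/m²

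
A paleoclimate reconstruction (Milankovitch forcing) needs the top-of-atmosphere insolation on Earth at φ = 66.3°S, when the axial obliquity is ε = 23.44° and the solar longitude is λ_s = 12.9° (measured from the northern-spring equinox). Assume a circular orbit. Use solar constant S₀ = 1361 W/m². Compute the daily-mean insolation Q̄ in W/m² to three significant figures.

Solar declination: sin δ = sin ε · sin λ_s = sin 23.44° × sin 12.9° = 0.08881, so δ = +5.095°.
cos H₀ = −tan(-66.3°) tan(+5.095°) = 0.2031, H₀ = 1.3663 rad.
Bracket: H₀ sin φ sin δ + cos φ cos δ sin H₀ = 1.3663×-0.91566×0.08881 + 0.40195×0.99605×0.97916 = -0.111107 + 0.392019 = 0.280912.
Q̄ = (S₀/π) × [bracket] = (1361/π) × 0.280912 = 121.7 W/m².

Q̄ ≈ 122 W/m²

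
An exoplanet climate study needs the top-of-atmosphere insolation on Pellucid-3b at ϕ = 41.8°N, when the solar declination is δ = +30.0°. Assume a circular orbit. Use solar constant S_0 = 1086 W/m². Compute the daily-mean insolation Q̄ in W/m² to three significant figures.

Q̄ ≈ 435 W/m²

cos h₀ = −tan(+41.8°) tan(+30.000°) = -0.5162, h₀ = 2.1132 rad.
Bracket: h₀ sin ϕ sin δ + cos ϕ cos δ sin h₀ = 2.1132×0.66653×0.50000 + 0.74548×0.86603×0.85646 = 0.704256 + 0.552937 = 1.257193.
Q̄ = (S_0/π) × [bracket] = (1086/π) × 1.257193 = 434.6 W/m².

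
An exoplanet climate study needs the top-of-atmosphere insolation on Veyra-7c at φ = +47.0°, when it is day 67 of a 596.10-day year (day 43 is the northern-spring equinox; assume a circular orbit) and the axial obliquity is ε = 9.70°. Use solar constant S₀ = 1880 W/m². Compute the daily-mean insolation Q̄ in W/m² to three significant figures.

Solar longitude: λ_s = 360° × (67 − 43)/596.10 = 14.494°.
sin δ = sin 9.70° × sin 14.494° = 0.04217, so δ = +2.417°.
cos H₀ = −tan(+47.0°) tan(+2.417°) = -0.0453, H₀ = 1.6161 rad.
Bracket: H₀ sin φ sin δ + cos φ cos δ sin H₀ = 1.6161×0.73135×0.04217 + 0.68200×0.99911×0.99898 = 0.049842 + 0.680698 = 0.730540.
Q̄ = (S₀/π) × [bracket] = (1880/π) × 0.730540 = 437.2 W/m².

Q̄ ≈ 437 W/m²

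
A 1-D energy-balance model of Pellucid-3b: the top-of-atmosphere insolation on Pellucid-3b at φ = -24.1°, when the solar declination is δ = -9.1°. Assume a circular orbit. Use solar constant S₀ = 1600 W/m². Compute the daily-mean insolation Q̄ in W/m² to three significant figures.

cos H₀ = −tan(-24.1°) tan(-9.100°) = -0.0716, H₀ = 1.6425 rad.
Bracket: H₀ sin φ sin δ + cos φ cos δ sin H₀ = 1.6425×-0.40833×-0.15816 + 0.91283×0.98741×0.99743 = 0.106075 + 0.899021 = 1.005096.
Q̄ = (S₀/π) × [bracket] = (1600/π) × 1.005096 = 511.9 W/m².

Q̄ ≈ 512 W/m²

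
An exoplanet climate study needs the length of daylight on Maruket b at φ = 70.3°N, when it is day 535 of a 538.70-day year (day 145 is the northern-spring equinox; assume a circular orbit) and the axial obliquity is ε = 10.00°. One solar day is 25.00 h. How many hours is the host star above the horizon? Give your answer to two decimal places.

8.46 h

Solar longitude: λ_s = 360° × (535 − 145)/538.70 = 260.627°.
sin δ = sin 10.00° × sin 260.627° = -0.17133, so δ = -9.865°.
cos H₀ = −tan φ · tan δ = −tan(+70.3°) × tan(-9.865°) = 0.4857, so H₀ = 1.0636 rad = 60.94°.
Daylight = 2H₀/(2π) × 25.00 h = (1.0636/π) × 25.00 = 8.46 h.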